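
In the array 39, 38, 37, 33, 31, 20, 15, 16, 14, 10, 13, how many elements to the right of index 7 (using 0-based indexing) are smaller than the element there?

The element at index 7 is 16.
Elements after it: 14, 10, 13
Those smaller than 16: 14, 10, 13

3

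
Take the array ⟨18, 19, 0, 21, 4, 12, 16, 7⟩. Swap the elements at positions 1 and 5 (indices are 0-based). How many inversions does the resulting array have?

15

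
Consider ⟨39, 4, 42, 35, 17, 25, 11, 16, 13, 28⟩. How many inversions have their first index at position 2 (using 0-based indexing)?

The element at index 2 is 42.
Elements after it: 35, 17, 25, 11, 16, 13, 28
Those smaller than 42: 35, 17, 25, 11, 16, 13, 28

7 such elements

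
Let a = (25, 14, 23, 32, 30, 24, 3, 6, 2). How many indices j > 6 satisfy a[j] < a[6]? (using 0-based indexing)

1

The element at index 6 is 3.
Elements after it: 6, 2
Those smaller than 3: 2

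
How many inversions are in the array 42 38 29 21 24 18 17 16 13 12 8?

Element-by-element contributions:
42: 10
38: 9
29: 8
21: 6
24: 6
18: 5
17: 4
16: 3
13: 2
12: 1
8: 0
Sum: 10 + 9 + 8 + 6 + 6 + 5 + 4 + 3 + 2 + 1 + 0 = 54

54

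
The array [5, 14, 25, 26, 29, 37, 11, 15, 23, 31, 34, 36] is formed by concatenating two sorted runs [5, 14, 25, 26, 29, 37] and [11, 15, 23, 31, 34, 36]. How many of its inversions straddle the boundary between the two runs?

Take each right-half value and tally the left-half values above it:
r = 11: 14, 25, 26, 29, 37 → 5
r = 15: 25, 26, 29, 37 → 4
r = 23: 25, 26, 29, 37 → 4
r = 31: 37 → 1
r = 34: 37 → 1
r = 36: 37 → 1
Cross-inversions: 5 + 4 + 4 + 1 + 1 + 1 = 16

Cross-inversions: 16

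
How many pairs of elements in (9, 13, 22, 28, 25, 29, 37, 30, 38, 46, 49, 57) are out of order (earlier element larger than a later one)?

Count, for each position, how many later elements it exceeds:
9: 0
13: 0
22: 0
28: 1
25: 0
29: 0
37: 1
30: 0
38: 0
46: 0
49: 0
57: 0
Sum: 0 + 0 + 0 + 1 + 0 + 0 + 1 + 0 + 0 + 0 + 0 + 0 = 2

2 inversions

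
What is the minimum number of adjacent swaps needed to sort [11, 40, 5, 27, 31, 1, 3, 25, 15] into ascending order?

21

Each adjacent swap fixes exactly one inversion, so the minimum swap count equals the number of inversions.
Count inversions — for each element, later elements that are smaller:
11: 5, 1, 3 → 3
40: 5, 27, 31, 1, 3, 25, 15 → 7
5: 1, 3 → 2
27: 1, 3, 25, 15 → 4
31: 1, 3, 25, 15 → 4
1: none → 0
3: none → 0
25: 15 → 1
15: none → 0
Total inversions: 3 + 7 + 2 + 4 + 4 + 0 + 0 + 1 + 0 = 21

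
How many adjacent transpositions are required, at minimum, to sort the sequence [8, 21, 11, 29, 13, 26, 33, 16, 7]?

The minimum number of adjacent swaps to sort an array equals its inversion count, since every such swap removes exactly one inversion.
Count inversions — for each element, later elements that are smaller:
8: 7 → 1
21: 11, 13, 16, 7 → 4
11: 7 → 1
29: 13, 26, 16, 7 → 4
13: 7 → 1
26: 16, 7 → 2
33: 16, 7 → 2
16: 7 → 1
7: none → 0
Total inversions: 1 + 4 + 1 + 4 + 1 + 2 + 2 + 1 + 0 = 16

16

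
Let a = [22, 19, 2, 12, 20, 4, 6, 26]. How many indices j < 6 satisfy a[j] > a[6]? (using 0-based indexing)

The element at index 6 is 6.
Elements before it: 22, 19, 2, 12, 20, 4
Those larger than 6: 22, 19, 12, 20

4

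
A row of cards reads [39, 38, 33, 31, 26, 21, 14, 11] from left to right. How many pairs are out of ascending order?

28

Count, for each position, how many later elements it exceeds:
39 → 38, 33, 31, 26, 21, 14, 11 → 7
38 → 33, 31, 26, 21, 14, 11 → 6
33 → 31, 26, 21, 14, 11 → 5
31 → 26, 21, 14, 11 → 4
26 → 21, 14, 11 → 3
21 → 14, 11 → 2
14 → 11 → 1
11 → none → 0
Sum: 7 + 6 + 5 + 4 + 3 + 2 + 1 + 0 = 28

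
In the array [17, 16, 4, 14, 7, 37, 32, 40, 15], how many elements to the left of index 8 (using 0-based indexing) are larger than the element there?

The element at index 8 is 15.
Elements before it: 17, 16, 4, 14, 7, 37, 32, 40
Those larger than 15: 17, 16, 37, 32, 40

5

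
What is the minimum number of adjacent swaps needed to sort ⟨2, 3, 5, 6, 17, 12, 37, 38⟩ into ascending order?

1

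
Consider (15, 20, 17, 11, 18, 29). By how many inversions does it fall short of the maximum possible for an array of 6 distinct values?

10

Maximum inversions for 6 distinct elements is C(6, 2) = 6·5/2 = 15.
Current inversions — for each element, count later smaller elements:
15: 1
20: 3
17: 1
11: 0
18: 0
29: 0
Current total: 1 + 3 + 1 + 0 + 0 + 0 = 5
Shortfall: 15 − 5 = 10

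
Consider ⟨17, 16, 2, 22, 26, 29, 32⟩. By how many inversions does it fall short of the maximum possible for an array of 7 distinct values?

Maximum inversions for 7 distinct elements is C(7, 2) = 7·6/2 = 21.
Current inversions — for each element, count later smaller elements:
17: 2
16: 1
2: 0
22: 0
26: 0
29: 0
32: 0
Current total: 2 + 1 + 0 + 0 + 0 + 0 + 0 = 3
Shortfall: 21 − 3 = 18

18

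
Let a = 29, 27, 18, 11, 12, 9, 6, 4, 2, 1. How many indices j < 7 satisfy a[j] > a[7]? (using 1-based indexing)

6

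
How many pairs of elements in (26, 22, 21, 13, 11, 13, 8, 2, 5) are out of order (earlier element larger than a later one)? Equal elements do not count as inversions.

Count, for each position, how many later elements it exceeds:
26 → 22, 21, 13, 11, 13, 8, 2, 5 → 8
22 → 21, 13, 11, 13, 8, 2, 5 → 7
21 → 13, 11, 13, 8, 2, 5 → 6
13 → 11, 8, 2, 5 → 4
11 → 8, 2, 5 → 3
13 → 8, 2, 5 → 3
8 → 2, 5 → 2
2 → none → 0
5 → none → 0
Sum: 8 + 7 + 6 + 4 + 3 + 3 + 2 + 0 + 0 = 33

There are 33 inversions.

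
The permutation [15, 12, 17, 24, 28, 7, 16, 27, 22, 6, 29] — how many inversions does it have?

22 inversions

Sweep left to right; for each value list the smaller values that follow it:
15 → 12, 7, 6 → 3
12 → 7, 6 → 2
17 → 7, 16, 6 → 3
24 → 7, 16, 22, 6 → 4
28 → 7, 16, 27, 22, 6 → 5
7 → 6 → 1
16 → 6 → 1
27 → 22, 6 → 2
22 → 6 → 1
6 → none → 0
29 → none → 0
Sum: 3 + 2 + 3 + 4 + 5 + 1 + 1 + 2 + 1 + 0 + 0 = 22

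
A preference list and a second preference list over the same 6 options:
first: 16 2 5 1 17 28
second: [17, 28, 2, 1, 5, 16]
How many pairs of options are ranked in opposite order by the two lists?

12 pairs

Assign each item its position (1..6) in the first ordering, then rewrite the second ordering as that position sequence:
positions: 16→1, 2→2, 5→3, 1→4, 17→5, 28→6
second ordering as positions: [5, 6, 2, 4, 3, 1]
Discordant pairs = inversions in this position sequence.
5: 2, 4, 3, 1 → 4
6: 2, 4, 3, 1 → 4
2: 1 → 1
4: 3, 1 → 2
3: 1 → 1
1: 0
Total: 4 + 4 + 1 + 2 + 1 + 0 = 12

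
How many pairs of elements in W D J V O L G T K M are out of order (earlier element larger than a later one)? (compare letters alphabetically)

Sweep left to right; for each value list the smaller values that follow it:
W → D, J, V, O, L, G, T, K, M → 9
D → none → 0
J → G → 1
V → O, L, G, T, K, M → 6
O → L, G, K, M → 4
L → G, K → 2
G → none → 0
T → K, M → 2
K → none → 0
M → none → 0
Sum: 9 + 0 + 1 + 6 + 4 + 2 + 0 + 2 + 0 + 0 = 24

24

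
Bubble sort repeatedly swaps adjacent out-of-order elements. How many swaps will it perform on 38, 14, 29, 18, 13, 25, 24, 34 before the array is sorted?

14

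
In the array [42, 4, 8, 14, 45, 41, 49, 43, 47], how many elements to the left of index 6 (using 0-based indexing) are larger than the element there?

0

The element at index 6 is 49.
Elements before it: 42, 4, 8, 14, 45, 41
None of them are larger than 49.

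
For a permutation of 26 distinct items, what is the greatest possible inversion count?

325

The maximum occurs when the array is in strictly decreasing order: every one of the C(26, 2) pairs is inverted.
C(26, 2) = 26·25/2 = 325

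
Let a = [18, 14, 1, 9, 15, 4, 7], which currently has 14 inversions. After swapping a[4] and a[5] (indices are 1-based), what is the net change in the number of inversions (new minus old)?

+1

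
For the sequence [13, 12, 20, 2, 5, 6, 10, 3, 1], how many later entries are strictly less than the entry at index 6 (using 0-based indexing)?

The element at index 6 is 10.
Elements after it: 3, 1
Those smaller than 10: 3, 1

2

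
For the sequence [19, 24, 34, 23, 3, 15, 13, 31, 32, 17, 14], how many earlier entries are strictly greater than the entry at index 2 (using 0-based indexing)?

0

The element at index 2 is 34.
Elements before it: 19, 24
None of them are larger than 34.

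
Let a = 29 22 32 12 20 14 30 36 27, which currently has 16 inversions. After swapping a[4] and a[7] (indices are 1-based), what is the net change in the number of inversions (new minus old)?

+5

Positions 4 and 7 hold 12 and 30; after swapping, the array is [29, 22, 32, 30, 20, 14, 12, 36, 27].
Sweep left to right; for each value list the smaller values that follow it:
29 → 22, 20, 14, 12, 27 → 5
22 → 20, 14, 12 → 3
32 → 30, 20, 14, 12, 27 → 5
30 → 20, 14, 12, 27 → 4
20 → 14, 12 → 2
14 → 12 → 1
12 → none → 0
36 → 27 → 1
27 → none → 0
Sum: 5 + 3 + 5 + 4 + 2 + 1 + 0 + 1 + 0 = 21
Change: 21 − 16 = +5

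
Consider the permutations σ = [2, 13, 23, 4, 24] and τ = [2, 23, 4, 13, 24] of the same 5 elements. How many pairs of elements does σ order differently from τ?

Assign each item its position (1..5) in the first ordering, then rewrite the second ordering as that position sequence:
positions: 2→1, 13→2, 23→3, 4→4, 24→5
second ordering as positions: [1, 3, 4, 2, 5]
Discordant pairs = inversions in this position sequence.
1: 0
3: 2 → 1
4: 2 → 1
2: 0
5: 0
Total: 0 + 1 + 1 + 0 + 0 = 2

2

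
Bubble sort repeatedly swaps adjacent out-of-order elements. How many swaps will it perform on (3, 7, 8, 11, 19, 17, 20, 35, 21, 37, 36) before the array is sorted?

3

The minimum number of adjacent swaps to sort an array equals its inversion count, since every such swap removes exactly one inversion.
Count inversions — for each element, later elements that are smaller:
3: none → 0
7: none → 0
8: none → 0
11: none → 0
19: 17 → 1
17: none → 0
20: none → 0
35: 21 → 1
21: none → 0
37: 36 → 1
36: none → 0
Total inversions: 0 + 0 + 0 + 0 + 1 + 0 + 0 + 1 + 0 + 1 + 0 = 3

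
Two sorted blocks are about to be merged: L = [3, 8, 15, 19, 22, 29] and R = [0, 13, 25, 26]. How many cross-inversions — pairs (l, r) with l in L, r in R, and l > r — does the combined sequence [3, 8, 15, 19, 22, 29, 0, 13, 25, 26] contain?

Take each right-half value and tally the left-half values above it:
r = 0: 3, 8, 15, 19, 22, 29 → 6
r = 13: 15, 19, 22, 29 → 4
r = 25: 29 → 1
r = 26: 29 → 1
Cross-inversions: 6 + 4 + 1 + 1 = 12

There are 12 cross-inversions.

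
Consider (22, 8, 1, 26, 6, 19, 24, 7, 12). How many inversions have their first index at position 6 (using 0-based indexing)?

The element at index 6 is 24.
Elements after it: 7, 12
Those smaller than 24: 7, 12

2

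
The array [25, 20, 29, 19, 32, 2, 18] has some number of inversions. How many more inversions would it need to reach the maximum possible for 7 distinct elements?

7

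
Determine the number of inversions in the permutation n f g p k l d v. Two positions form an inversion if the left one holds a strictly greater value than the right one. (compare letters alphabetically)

Count, for each position, how many later elements it exceeds:
n → f, g, k, l, d → 5
f → d → 1
g → d → 1
p → k, l, d → 3
k → d → 1
l → d → 1
d → none → 0
v → none → 0
Sum: 5 + 1 + 1 + 3 + 1 + 1 + 0 + 0 = 12

12 out-of-order pairs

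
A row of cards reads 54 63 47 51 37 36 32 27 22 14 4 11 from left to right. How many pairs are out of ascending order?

63

Count, for each position, how many later elements it exceeds:
54 → 47, 51, 37, 36, 32, 27, 22, 14, 4, 11 → 10
63 → 47, 51, 37, 36, 32, 27, 22, 14, 4, 11 → 10
47 → 37, 36, 32, 27, 22, 14, 4, 11 → 8
51 → 37, 36, 32, 27, 22, 14, 4, 11 → 8
37 → 36, 32, 27, 22, 14, 4, 11 → 7
36 → 32, 27, 22, 14, 4, 11 → 6
32 → 27, 22, 14, 4, 11 → 5
27 → 22, 14, 4, 11 → 4
22 → 14, 4, 11 → 3
14 → 4, 11 → 2
4 → none → 0
11 → none → 0
Sum: 10 + 10 + 8 + 8 + 7 + 6 + 5 + 4 + 3 + 2 + 0 + 0 = 63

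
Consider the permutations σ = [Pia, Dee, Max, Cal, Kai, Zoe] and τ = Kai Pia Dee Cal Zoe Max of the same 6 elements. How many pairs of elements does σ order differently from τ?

6

Assign each item its position (1..6) in the first ordering, then rewrite the second ordering as that position sequence:
positions: Pia→1, Dee→2, Max→3, Cal→4, Kai→5, Zoe→6
second ordering as positions: [5, 1, 2, 4, 6, 3]
Discordant pairs = inversions in this position sequence.
5: 1, 2, 4, 3 → 4
1: 0
2: 0
4: 3 → 1
6: 3 → 1
3: 0
Total: 4 + 0 + 0 + 1 + 1 + 0 = 6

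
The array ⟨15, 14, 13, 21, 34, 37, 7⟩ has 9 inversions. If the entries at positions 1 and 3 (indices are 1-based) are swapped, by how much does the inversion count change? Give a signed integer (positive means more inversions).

Positions 1 and 3 hold 15 and 13; after swapping, the array is [13, 14, 15, 21, 34, 37, 7].
Count, for each position, how many later elements it exceeds:
13: 1
14: 1
15: 1
21: 1
34: 1
37: 1
7: 0
Sum: 1 + 1 + 1 + 1 + 1 + 1 + 0 = 6
Change: 6 − 9 = -3

-3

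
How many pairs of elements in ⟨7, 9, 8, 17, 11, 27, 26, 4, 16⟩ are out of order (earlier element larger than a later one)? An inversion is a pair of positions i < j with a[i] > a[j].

13 inversions

Sweep left to right; for each value list the smaller values that follow it:
7: 1
9: 2
8: 1
17: 3
11: 1
27: 3
26: 2
4: 0
16: 0
Sum: 1 + 2 + 1 + 3 + 1 + 3 + 2 + 0 + 0 = 13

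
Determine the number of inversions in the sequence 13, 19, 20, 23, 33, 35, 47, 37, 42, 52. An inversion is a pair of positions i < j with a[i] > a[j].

Element-by-element contributions:
13 → none → 0
19 → none → 0
20 → none → 0
23 → none → 0
33 → none → 0
35 → none → 0
47 → 37, 42 → 2
37 → none → 0
42 → none → 0
52 → none → 0
Sum: 0 + 0 + 0 + 0 + 0 + 0 + 2 + 0 + 0 + 0 = 2

2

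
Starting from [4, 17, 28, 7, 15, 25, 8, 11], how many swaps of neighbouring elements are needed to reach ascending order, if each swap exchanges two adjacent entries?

The minimum number of adjacent swaps to sort an array equals its inversion count, since every such swap removes exactly one inversion.
Count inversions — for each element, later elements that are smaller:
4: none → 0
17: 7, 15, 8, 11 → 4
28: 7, 15, 25, 8, 11 → 5
7: none → 0
15: 8, 11 → 2
25: 8, 11 → 2
8: none → 0
11: none → 0
Total inversions: 0 + 4 + 5 + 0 + 2 + 2 + 0 + 0 = 13

13 adjacent swaps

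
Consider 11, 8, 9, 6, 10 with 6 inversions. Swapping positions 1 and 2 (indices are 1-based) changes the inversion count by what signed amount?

Positions 1 and 2 hold 11 and 8; after swapping, the array is [8, 11, 9, 6, 10].
Count, for each position, how many later elements it exceeds:
8: 1
11: 3
9: 1
6: 0
10: 0
Sum: 1 + 3 + 1 + 0 + 0 = 5
Change: 5 − 6 = -1

-1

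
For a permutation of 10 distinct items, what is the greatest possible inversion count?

A reversed (strictly descending) arrangement makes every pair an inversion, giving C(10, 2) inversions.
C(10, 2) = 10·9/2 = 45

45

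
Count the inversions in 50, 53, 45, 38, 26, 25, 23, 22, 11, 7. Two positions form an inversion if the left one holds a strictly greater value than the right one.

Count, for each position, how many later elements it exceeds:
50: 8
53: 8
45: 7
38: 6
26: 5
25: 4
23: 3
22: 2
11: 1
7: 0
Sum: 8 + 8 + 7 + 6 + 5 + 4 + 3 + 2 + 1 + 0 = 44

44 inversions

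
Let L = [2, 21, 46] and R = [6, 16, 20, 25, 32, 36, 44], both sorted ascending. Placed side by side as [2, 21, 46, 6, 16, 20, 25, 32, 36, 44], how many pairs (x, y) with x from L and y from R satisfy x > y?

Count, for every r in R, how many entries of L exceed r:
r = 6: 21, 46 → 2
r = 16: 21, 46 → 2
r = 20: 21, 46 → 2
r = 25: 46 → 1
r = 32: 46 → 1
r = 36: 46 → 1
r = 44: 46 → 1
Cross-inversions: 2 + 2 + 2 + 1 + 1 + 1 + 1 = 10

10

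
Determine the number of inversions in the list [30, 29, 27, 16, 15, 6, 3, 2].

28

Count, for each position, how many later elements it exceeds:
30 → 29, 27, 16, 15, 6, 3, 2 → 7
29 → 27, 16, 15, 6, 3, 2 → 6
27 → 16, 15, 6, 3, 2 → 5
16 → 15, 6, 3, 2 → 4
15 → 6, 3, 2 → 3
6 → 3, 2 → 2
3 → 2 → 1
2 → none → 0
Sum: 7 + 6 + 5 + 4 + 3 + 2 + 1 + 0 = 28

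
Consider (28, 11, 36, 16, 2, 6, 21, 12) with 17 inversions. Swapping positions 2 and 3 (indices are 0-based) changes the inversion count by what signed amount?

Positions 2 and 3 hold 36 and 16; after swapping, the array is [28, 11, 16, 36, 2, 6, 21, 12].
Count, for each position, how many later elements it exceeds:
28 → 11, 16, 2, 6, 21, 12 → 6
11 → 2, 6 → 2
16 → 2, 6, 12 → 3
36 → 2, 6, 21, 12 → 4
2 → none → 0
6 → none → 0
21 → 12 → 1
12 → none → 0
Sum: 6 + 2 + 3 + 4 + 0 + 0 + 1 + 0 = 16
Change: 16 − 17 = -1

-1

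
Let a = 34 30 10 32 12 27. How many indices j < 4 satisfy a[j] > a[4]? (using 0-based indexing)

3

The element at index 4 is 12.
Elements before it: 34, 30, 10, 32
Those larger than 12: 34, 30, 32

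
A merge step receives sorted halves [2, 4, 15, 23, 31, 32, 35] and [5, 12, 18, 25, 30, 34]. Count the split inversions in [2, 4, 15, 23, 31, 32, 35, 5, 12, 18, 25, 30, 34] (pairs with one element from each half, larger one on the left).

21 split inversions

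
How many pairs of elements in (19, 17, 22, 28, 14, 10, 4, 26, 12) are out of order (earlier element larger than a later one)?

23

For each element, count later entries that are smaller:
19 → 17, 14, 10, 4, 12 → 5
17 → 14, 10, 4, 12 → 4
22 → 14, 10, 4, 12 → 4
28 → 14, 10, 4, 26, 12 → 5
14 → 10, 4, 12 → 3
10 → 4 → 1
4 → none → 0
26 → 12 → 1
12 → none → 0
Sum: 5 + 4 + 4 + 5 + 3 + 1 + 0 + 1 + 0 = 23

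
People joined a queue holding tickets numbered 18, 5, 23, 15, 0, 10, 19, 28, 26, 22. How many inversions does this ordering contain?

Count, for each position, how many later elements it exceeds:
18: 4
5: 1
23: 5
15: 2
0: 0
10: 0
19: 0
28: 2
26: 1
22: 0
Sum: 4 + 1 + 5 + 2 + 0 + 0 + 0 + 2 + 1 + 0 = 15

15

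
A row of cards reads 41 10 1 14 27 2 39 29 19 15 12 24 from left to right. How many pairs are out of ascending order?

Element-by-element contributions:
41: 11
10: 2
1: 0
14: 2
27: 5
2: 0
39: 5
29: 4
19: 2
15: 1
12: 0
24: 0
Sum: 11 + 2 + 0 + 2 + 5 + 0 + 5 + 4 + 2 + 1 + 0 + 0 = 32

32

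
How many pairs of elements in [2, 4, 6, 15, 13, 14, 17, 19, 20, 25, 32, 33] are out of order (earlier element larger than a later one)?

There are 2 inversions.

For each element, count later entries that are smaller:
2: 0
4: 0
6: 0
15: 2
13: 0
14: 0
17: 0
19: 0
20: 0
25: 0
32: 0
33: 0
Sum: 0 + 0 + 0 + 2 + 0 + 0 + 0 + 0 + 0 + 0 + 0 + 0 = 2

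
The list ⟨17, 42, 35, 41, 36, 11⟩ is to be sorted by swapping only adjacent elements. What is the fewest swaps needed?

Swaps: 9

The minimum number of adjacent swaps to sort an array equals its inversion count, since every such swap removes exactly one inversion.
Count inversions — for each element, later elements that are smaller:
17: 11 → 1
42: 35, 41, 36, 11 → 4
35: 11 → 1
41: 36, 11 → 2
36: 11 → 1
11: none → 0
Total inversions: 1 + 4 + 1 + 2 + 1 + 0 = 9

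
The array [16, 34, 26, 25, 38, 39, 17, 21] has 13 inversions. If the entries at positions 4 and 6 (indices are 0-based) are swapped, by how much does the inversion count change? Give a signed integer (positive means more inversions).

-1

Positions 4 and 6 hold 38 and 17; after swapping, the array is [16, 34, 26, 25, 17, 39, 38, 21].
For each element, count later entries that are smaller:
16 → none → 0
34 → 26, 25, 17, 21 → 4
26 → 25, 17, 21 → 3
25 → 17, 21 → 2
17 → none → 0
39 → 38, 21 → 2
38 → 21 → 1
21 → none → 0
Sum: 0 + 4 + 3 + 2 + 0 + 2 + 1 + 0 = 12
Change: 12 − 13 = -1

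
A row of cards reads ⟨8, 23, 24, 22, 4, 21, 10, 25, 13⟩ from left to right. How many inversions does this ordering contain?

For each element, count later entries that are smaller:
8 → 4 → 1
23 → 22, 4, 21, 10, 13 → 5
24 → 22, 4, 21, 10, 13 → 5
22 → 4, 21, 10, 13 → 4
4 → none → 0
21 → 10, 13 → 2
10 → none → 0
25 → 13 → 1
13 → none → 0
Sum: 1 + 5 + 5 + 4 + 0 + 2 + 0 + 1 + 0 = 18

Inversions: 18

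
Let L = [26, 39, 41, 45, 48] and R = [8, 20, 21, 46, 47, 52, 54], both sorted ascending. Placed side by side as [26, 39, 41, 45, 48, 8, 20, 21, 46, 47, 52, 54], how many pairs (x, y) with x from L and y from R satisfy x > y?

Split inversions: 17

Take each right-half value and tally the left-half values above it:
r = 8: 26, 39, 41, 45, 48 → 5
r = 20: 26, 39, 41, 45, 48 → 5
r = 21: 26, 39, 41, 45, 48 → 5
r = 46: 48 → 1
r = 47: 48 → 1
r = 52: none → 0
r = 54: none → 0
Cross-inversions: 5 + 5 + 5 + 1 + 1 + 0 + 0 = 17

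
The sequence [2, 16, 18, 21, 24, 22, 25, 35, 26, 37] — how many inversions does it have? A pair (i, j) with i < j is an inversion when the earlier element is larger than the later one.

2

For each element, count later entries that are smaller:
2 → none → 0
16 → none → 0
18 → none → 0
21 → none → 0
24 → 22 → 1
22 → none → 0
25 → none → 0
35 → 26 → 1
26 → none → 0
37 → none → 0
Sum: 0 + 0 + 0 + 0 + 1 + 0 + 0 + 1 + 0 + 0 = 2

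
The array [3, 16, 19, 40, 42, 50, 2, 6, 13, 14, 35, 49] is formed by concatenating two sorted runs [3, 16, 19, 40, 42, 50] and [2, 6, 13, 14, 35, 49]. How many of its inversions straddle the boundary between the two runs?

25

For each element r of the right run, count left-run elements greater than r:
r = 2: 3, 16, 19, 40, 42, 50 → 6
r = 6: 16, 19, 40, 42, 50 → 5
r = 13: 16, 19, 40, 42, 50 → 5
r = 14: 16, 19, 40, 42, 50 → 5
r = 35: 40, 42, 50 → 3
r = 49: 50 → 1
Cross-inversions: 6 + 5 + 5 + 5 + 3 + 1 = 25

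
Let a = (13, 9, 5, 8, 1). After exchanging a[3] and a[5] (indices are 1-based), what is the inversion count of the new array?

Positions 3 and 5 hold 5 and 1; after swapping, the array is [13, 9, 1, 8, 5].
Sweep left to right; for each value list the smaller values that follow it:
13: 4
9: 3
1: 0
8: 1
5: 0
Sum: 4 + 3 + 0 + 1 + 0 = 8

8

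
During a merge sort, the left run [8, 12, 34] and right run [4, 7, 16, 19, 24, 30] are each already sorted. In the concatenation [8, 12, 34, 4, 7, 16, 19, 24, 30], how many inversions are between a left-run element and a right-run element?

Count, for every r in R, how many entries of L exceed r:
r = 4: 8, 12, 34 → 3
r = 7: 8, 12, 34 → 3
r = 16: 34 → 1
r = 19: 34 → 1
r = 24: 34 → 1
r = 30: 34 → 1
Cross-inversions: 3 + 3 + 1 + 1 + 1 + 1 = 10

10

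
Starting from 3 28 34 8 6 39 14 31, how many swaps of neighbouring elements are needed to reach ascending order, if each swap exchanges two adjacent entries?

Minimum adjacent swaps = number of inversions (each swap of adjacent out-of-order elements removes one inversion and no swap can remove more).
Count inversions — for each element, later elements that are smaller:
3: none → 0
28: 8, 6, 14 → 3
34: 8, 6, 14, 31 → 4
8: 6 → 1
6: none → 0
39: 14, 31 → 2
14: none → 0
31: none → 0
Total inversions: 0 + 3 + 4 + 1 + 0 + 2 + 0 + 0 = 10

10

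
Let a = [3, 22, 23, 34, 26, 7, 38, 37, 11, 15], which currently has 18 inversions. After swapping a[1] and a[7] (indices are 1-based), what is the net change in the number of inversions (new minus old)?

Positions 1 and 7 hold 3 and 38; after swapping, the array is [38, 22, 23, 34, 26, 7, 3, 37, 11, 15].
For each element, count later entries that are smaller:
38 → 22, 23, 34, 26, 7, 3, 37, 11, 15 → 9
22 → 7, 3, 11, 15 → 4
23 → 7, 3, 11, 15 → 4
34 → 26, 7, 3, 11, 15 → 5
26 → 7, 3, 11, 15 → 4
7 → 3 → 1
3 → none → 0
37 → 11, 15 → 2
11 → none → 0
15 → none → 0
Sum: 9 + 4 + 4 + 5 + 4 + 1 + 0 + 2 + 0 + 0 = 29
Change: 29 − 18 = +11

+11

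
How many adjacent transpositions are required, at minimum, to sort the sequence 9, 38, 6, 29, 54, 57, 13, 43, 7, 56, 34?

The minimum number of adjacent swaps to sort an array equals its inversion count, since every such swap removes exactly one inversion.
Count inversions — for each element, later elements that are smaller:
9: 6, 7 → 2
38: 6, 29, 13, 7, 34 → 5
6: none → 0
29: 13, 7 → 2
54: 13, 43, 7, 34 → 4
57: 13, 43, 7, 56, 34 → 5
13: 7 → 1
43: 7, 34 → 2
7: none → 0
56: 34 → 1
34: none → 0
Total inversions: 2 + 5 + 0 + 2 + 4 + 5 + 1 + 2 + 0 + 1 + 0 = 22

22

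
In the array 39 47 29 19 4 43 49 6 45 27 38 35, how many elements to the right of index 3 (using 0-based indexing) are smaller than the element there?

The element at index 3 is 19.
Elements after it: 4, 43, 49, 6, 45, 27, 38, 35
Those smaller than 19: 4, 6

2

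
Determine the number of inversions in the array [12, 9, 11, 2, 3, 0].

13

For each element, count later entries that are smaller:
12: 5
9: 3
11: 3
2: 1
3: 1
0: 0
Sum: 5 + 3 + 3 + 1 + 1 + 0 = 13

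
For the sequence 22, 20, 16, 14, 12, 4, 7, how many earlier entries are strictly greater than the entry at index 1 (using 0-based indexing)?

1 such element

The element at index 1 is 20.
Elements before it: 22
Those larger than 20: 22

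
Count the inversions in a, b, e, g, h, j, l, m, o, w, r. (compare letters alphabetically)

There is 1 inversion.

Sweep left to right; for each value list the smaller values that follow it:
a → none → 0
b → none → 0
e → none → 0
g → none → 0
h → none → 0
j → none → 0
l → none → 0
m → none → 0
o → none → 0
w → r → 1
r → none → 0
Sum: 0 + 0 + 0 + 0 + 0 + 0 + 0 + 0 + 0 + 1 + 0 = 1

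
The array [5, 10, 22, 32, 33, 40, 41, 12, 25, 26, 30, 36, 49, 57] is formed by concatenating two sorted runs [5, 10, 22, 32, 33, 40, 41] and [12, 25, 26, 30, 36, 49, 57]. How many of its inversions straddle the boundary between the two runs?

Take each right-half value and tally the left-half values above it:
r = 12: 22, 32, 33, 40, 41 → 5
r = 25: 32, 33, 40, 41 → 4
r = 26: 32, 33, 40, 41 → 4
r = 30: 32, 33, 40, 41 → 4
r = 36: 40, 41 → 2
r = 49: none → 0
r = 57: none → 0
Cross-inversions: 5 + 4 + 4 + 4 + 2 + 0 + 0 = 19

19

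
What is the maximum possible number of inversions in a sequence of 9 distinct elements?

The maximum occurs when the array is in strictly decreasing order: every one of the C(9, 2) pairs is inverted.
C(9, 2) = 9·8/2 = 36

36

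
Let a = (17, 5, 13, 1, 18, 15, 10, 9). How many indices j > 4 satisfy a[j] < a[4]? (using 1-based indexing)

0 such elements

The element at index 4 is 1.
Elements after it: 18, 15, 10, 9
None of them are smaller than 1.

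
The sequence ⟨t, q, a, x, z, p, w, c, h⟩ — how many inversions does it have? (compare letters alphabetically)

21 out-of-order pairs

Count, for each position, how many later elements it exceeds:
t → q, a, p, c, h → 5
q → a, p, c, h → 4
a → none → 0
x → p, w, c, h → 4
z → p, w, c, h → 4
p → c, h → 2
w → c, h → 2
c → none → 0
h → none → 0
Sum: 5 + 4 + 0 + 4 + 4 + 2 + 2 + 0 + 0 = 21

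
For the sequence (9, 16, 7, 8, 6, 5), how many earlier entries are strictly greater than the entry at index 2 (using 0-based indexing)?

2

The element at index 2 is 7.
Elements before it: 9, 16
Those larger than 7: 9, 16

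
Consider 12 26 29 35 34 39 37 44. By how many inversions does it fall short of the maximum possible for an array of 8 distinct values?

Maximum inversions for 8 distinct elements is C(8, 2) = 8·7/2 = 28.
Current inversions — for each element, count later smaller elements:
12: 0
26: 0
29: 0
35: 1
34: 0
39: 1
37: 0
44: 0
Current total: 0 + 0 + 0 + 1 + 0 + 1 + 0 + 0 = 2
Shortfall: 28 − 2 = 26

26 inversions short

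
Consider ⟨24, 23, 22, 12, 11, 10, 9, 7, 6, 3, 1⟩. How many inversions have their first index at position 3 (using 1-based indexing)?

8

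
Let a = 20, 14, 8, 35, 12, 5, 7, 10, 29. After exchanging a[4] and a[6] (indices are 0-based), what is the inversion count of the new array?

Positions 4 and 6 hold 12 and 7; after swapping, the array is [20, 14, 8, 35, 7, 5, 12, 10, 29].
Sweep left to right; for each value list the smaller values that follow it:
20: 6
14: 5
8: 2
35: 5
7: 1
5: 0
12: 1
10: 0
29: 0
Sum: 6 + 5 + 2 + 5 + 1 + 0 + 1 + 0 + 0 = 20

20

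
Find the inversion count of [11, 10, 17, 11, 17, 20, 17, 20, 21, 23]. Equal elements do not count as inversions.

Element-by-element contributions:
11 → 10 → 1
10 → none → 0
17 → 11 → 1
11 → none → 0
17 → none → 0
20 → 17 → 1
17 → none → 0
20 → none → 0
21 → none → 0
23 → none → 0
Sum: 1 + 0 + 1 + 0 + 0 + 1 + 0 + 0 + 0 + 0 = 3

3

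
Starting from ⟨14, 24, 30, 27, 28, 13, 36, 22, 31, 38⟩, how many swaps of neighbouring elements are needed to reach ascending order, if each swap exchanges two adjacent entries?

13

Minimum adjacent swaps = number of inversions (each swap of adjacent out-of-order elements removes one inversion and no swap can remove more).
Count inversions — for each element, later elements that are smaller:
14: 13 → 1
24: 13, 22 → 2
30: 27, 28, 13, 22 → 4
27: 13, 22 → 2
28: 13, 22 → 2
13: none → 0
36: 22, 31 → 2
22: none → 0
31: none → 0
38: none → 0
Total inversions: 1 + 2 + 4 + 2 + 2 + 0 + 2 + 0 + 0 + 0 = 13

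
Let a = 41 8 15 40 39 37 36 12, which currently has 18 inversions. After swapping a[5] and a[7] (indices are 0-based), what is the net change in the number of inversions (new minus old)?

-3

Positions 5 and 7 hold 37 and 12; after swapping, the array is [41, 8, 15, 40, 39, 12, 36, 37].
Count, for each position, how many later elements it exceeds:
41 → 8, 15, 40, 39, 12, 36, 37 → 7
8 → none → 0
15 → 12 → 1
40 → 39, 12, 36, 37 → 4
39 → 12, 36, 37 → 3
12 → none → 0
36 → none → 0
37 → none → 0
Sum: 7 + 0 + 1 + 4 + 3 + 0 + 0 + 0 = 15
Change: 15 − 18 = -3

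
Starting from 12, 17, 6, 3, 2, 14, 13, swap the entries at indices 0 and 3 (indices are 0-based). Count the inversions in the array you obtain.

Inversions: 9

Positions 0 and 3 hold 12 and 3; after swapping, the array is [3, 17, 6, 12, 2, 14, 13].
Element-by-element contributions:
3 → 2 → 1
17 → 6, 12, 2, 14, 13 → 5
6 → 2 → 1
12 → 2 → 1
2 → none → 0
14 → 13 → 1
13 → none → 0
Sum: 1 + 5 + 1 + 1 + 0 + 1 + 0 = 9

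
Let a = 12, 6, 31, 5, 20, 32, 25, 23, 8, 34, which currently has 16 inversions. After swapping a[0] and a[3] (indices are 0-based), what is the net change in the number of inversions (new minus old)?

-3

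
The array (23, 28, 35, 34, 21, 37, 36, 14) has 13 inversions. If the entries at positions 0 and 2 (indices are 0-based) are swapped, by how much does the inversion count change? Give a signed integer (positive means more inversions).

+3

Positions 0 and 2 hold 23 and 35; after swapping, the array is [35, 28, 23, 34, 21, 37, 36, 14].
Sweep left to right; for each value list the smaller values that follow it:
35 → 28, 23, 34, 21, 14 → 5
28 → 23, 21, 14 → 3
23 → 21, 14 → 2
34 → 21, 14 → 2
21 → 14 → 1
37 → 36, 14 → 2
36 → 14 → 1
14 → none → 0
Sum: 5 + 3 + 2 + 2 + 1 + 2 + 1 + 0 = 16
Change: 16 − 13 = +3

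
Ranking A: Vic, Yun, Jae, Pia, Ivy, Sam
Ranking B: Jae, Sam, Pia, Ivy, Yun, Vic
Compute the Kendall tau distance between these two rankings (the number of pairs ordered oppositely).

11 discordant pairs

Assign each item its position (1..6) in the first ordering, then rewrite the second ordering as that position sequence:
positions: Vic→1, Yun→2, Jae→3, Pia→4, Ivy→5, Sam→6
second ordering as positions: [3, 6, 4, 5, 2, 1]
Discordant pairs = inversions in this position sequence.
3: 2, 1 → 2
6: 4, 5, 2, 1 → 4
4: 2, 1 → 2
5: 2, 1 → 2
2: 1 → 1
1: 0
Total: 2 + 4 + 2 + 2 + 1 + 0 = 11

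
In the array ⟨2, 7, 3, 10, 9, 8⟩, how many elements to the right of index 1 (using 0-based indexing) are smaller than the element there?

1 such element

The element at index 1 is 7.
Elements after it: 3, 10, 9, 8
Those smaller than 7: 3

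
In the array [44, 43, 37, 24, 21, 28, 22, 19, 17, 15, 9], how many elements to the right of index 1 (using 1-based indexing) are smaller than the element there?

The element at index 1 is 44.
Elements after it: 43, 37, 24, 21, 28, 22, 19, 17, 15, 9
Those smaller than 44: 43, 37, 24, 21, 28, 22, 19, 17, 15, 9

10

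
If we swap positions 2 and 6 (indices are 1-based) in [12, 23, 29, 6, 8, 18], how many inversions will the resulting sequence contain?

7

Positions 2 and 6 hold 23 and 18; after swapping, the array is [12, 18, 29, 6, 8, 23].
Element-by-element contributions:
12: 2
18: 2
29: 3
6: 0
8: 0
23: 0
Sum: 2 + 2 + 3 + 0 + 0 + 0 = 7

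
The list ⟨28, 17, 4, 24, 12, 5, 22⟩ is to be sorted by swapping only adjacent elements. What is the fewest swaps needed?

Each adjacent swap fixes exactly one inversion, so the minimum swap count equals the number of inversions.
Count inversions — for each element, later elements that are smaller:
28: 17, 4, 24, 12, 5, 22 → 6
17: 4, 12, 5 → 3
4: none → 0
24: 12, 5, 22 → 3
12: 5 → 1
5: none → 0
22: none → 0
Total inversions: 6 + 3 + 0 + 3 + 1 + 0 + 0 = 13

Adjacent swaps: 13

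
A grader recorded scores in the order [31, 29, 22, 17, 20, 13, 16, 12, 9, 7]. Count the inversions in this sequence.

Count, for each position, how many later elements it exceeds:
31 → 29, 22, 17, 20, 13, 16, 12, 9, 7 → 9
29 → 22, 17, 20, 13, 16, 12, 9, 7 → 8
22 → 17, 20, 13, 16, 12, 9, 7 → 7
17 → 13, 16, 12, 9, 7 → 5
20 → 13, 16, 12, 9, 7 → 5
13 → 12, 9, 7 → 3
16 → 12, 9, 7 → 3
12 → 9, 7 → 2
9 → 7 → 1
7 → none → 0
Sum: 9 + 8 + 7 + 5 + 5 + 3 + 3 + 2 + 1 + 0 = 43

43 inversions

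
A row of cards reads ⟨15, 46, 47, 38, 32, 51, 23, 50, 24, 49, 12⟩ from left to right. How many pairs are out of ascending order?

Sweep left to right; for each value list the smaller values that follow it:
15 → 12 → 1
46 → 38, 32, 23, 24, 12 → 5
47 → 38, 32, 23, 24, 12 → 5
38 → 32, 23, 24, 12 → 4
32 → 23, 24, 12 → 3
51 → 23, 50, 24, 49, 12 → 5
23 → 12 → 1
50 → 24, 49, 12 → 3
24 → 12 → 1
49 → 12 → 1
12 → none → 0
Sum: 1 + 5 + 5 + 4 + 3 + 5 + 1 + 3 + 1 + 1 + 0 = 29

29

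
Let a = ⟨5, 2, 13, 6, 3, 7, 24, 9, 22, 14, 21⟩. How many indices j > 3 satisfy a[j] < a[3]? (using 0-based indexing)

1

The element at index 3 is 6.
Elements after it: 3, 7, 24, 9, 22, 14, 21
Those smaller than 6: 3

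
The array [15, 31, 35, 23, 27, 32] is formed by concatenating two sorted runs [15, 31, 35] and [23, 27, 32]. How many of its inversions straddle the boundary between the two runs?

For each element r of the right run, count left-run elements greater than r:
r = 23: 31, 35 → 2
r = 27: 31, 35 → 2
r = 32: 35 → 1
Cross-inversions: 2 + 2 + 1 = 5

5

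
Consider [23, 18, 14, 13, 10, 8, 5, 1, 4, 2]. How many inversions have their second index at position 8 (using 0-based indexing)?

The element at index 8 is 4.
Elements before it: 23, 18, 14, 13, 10, 8, 5, 1
Those larger than 4: 23, 18, 14, 13, 10, 8, 5

7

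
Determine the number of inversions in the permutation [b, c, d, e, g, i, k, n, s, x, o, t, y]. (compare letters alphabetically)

Count, for each position, how many later elements it exceeds:
b → none → 0
c → none → 0
d → none → 0
e → none → 0
g → none → 0
i → none → 0
k → none → 0
n → none → 0
s → o → 1
x → o, t → 2
o → none → 0
t → none → 0
y → none → 0
Sum: 0 + 0 + 0 + 0 + 0 + 0 + 0 + 0 + 1 + 2 + 0 + 0 + 0 = 3

3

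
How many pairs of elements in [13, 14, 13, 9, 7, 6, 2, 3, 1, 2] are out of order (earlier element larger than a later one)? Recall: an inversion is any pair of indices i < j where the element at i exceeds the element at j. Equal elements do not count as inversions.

40 inversions

Sweep left to right; for each value list the smaller values that follow it:
13: 7
14: 8
13: 7
9: 6
7: 5
6: 4
2: 1
3: 2
1: 0
2: 0
Sum: 7 + 8 + 7 + 6 + 5 + 4 + 1 + 2 + 0 + 0 = 40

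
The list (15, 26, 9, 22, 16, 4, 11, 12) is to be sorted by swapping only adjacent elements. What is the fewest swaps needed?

Minimum adjacent swaps = number of inversions (each swap of adjacent out-of-order elements removes one inversion and no swap can remove more).
Count inversions — for each element, later elements that are smaller:
15: 9, 4, 11, 12 → 4
26: 9, 22, 16, 4, 11, 12 → 6
9: 4 → 1
22: 16, 4, 11, 12 → 4
16: 4, 11, 12 → 3
4: none → 0
11: none → 0
12: none → 0
Total inversions: 4 + 6 + 1 + 4 + 3 + 0 + 0 + 0 = 18

18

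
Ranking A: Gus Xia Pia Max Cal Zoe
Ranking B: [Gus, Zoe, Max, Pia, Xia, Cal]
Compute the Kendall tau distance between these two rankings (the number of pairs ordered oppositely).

Assign each item its position (1..6) in the first ordering, then rewrite the second ordering as that position sequence:
positions: Gus→1, Xia→2, Pia→3, Max→4, Cal→5, Zoe→6
second ordering as positions: [1, 6, 4, 3, 2, 5]
Discordant pairs = inversions in this position sequence.
1: 0
6: 4, 3, 2, 5 → 4
4: 3, 2 → 2
3: 2 → 1
2: 0
5: 0
Total: 0 + 4 + 2 + 1 + 0 + 0 = 7

7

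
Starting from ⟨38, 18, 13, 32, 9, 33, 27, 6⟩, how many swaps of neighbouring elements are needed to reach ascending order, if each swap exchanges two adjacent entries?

19 swaps

Minimum adjacent swaps = number of inversions (each swap of adjacent out-of-order elements removes one inversion and no swap can remove more).
Count inversions — for each element, later elements that are smaller:
38: 18, 13, 32, 9, 33, 27, 6 → 7
18: 13, 9, 6 → 3
13: 9, 6 → 2
32: 9, 27, 6 → 3
9: 6 → 1
33: 27, 6 → 2
27: 6 → 1
6: none → 0
Total inversions: 7 + 3 + 2 + 3 + 1 + 2 + 1 + 0 = 19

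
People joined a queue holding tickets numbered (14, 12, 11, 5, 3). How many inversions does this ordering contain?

10

For each element, count later entries that are smaller:
14: 4
12: 3
11: 2
5: 1
3: 0
Sum: 4 + 3 + 2 + 1 + 0 = 10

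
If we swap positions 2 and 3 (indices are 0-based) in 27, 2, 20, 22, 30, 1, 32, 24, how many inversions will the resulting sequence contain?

Positions 2 and 3 hold 20 and 22; after swapping, the array is [27, 2, 22, 20, 30, 1, 32, 24].
Element-by-element contributions:
27 → 2, 22, 20, 1, 24 → 5
2 → 1 → 1
22 → 20, 1 → 2
20 → 1 → 1
30 → 1, 24 → 2
1 → none → 0
32 → 24 → 1
24 → none → 0
Sum: 5 + 1 + 2 + 1 + 2 + 0 + 1 + 0 = 12

12 inversions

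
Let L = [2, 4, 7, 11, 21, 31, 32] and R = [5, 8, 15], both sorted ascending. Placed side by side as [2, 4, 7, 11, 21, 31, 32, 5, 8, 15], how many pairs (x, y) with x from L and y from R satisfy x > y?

Count, for every r in R, how many entries of L exceed r:
r = 5: 7, 11, 21, 31, 32 → 5
r = 8: 11, 21, 31, 32 → 4
r = 15: 21, 31, 32 → 3
Cross-inversions: 5 + 4 + 3 = 12

12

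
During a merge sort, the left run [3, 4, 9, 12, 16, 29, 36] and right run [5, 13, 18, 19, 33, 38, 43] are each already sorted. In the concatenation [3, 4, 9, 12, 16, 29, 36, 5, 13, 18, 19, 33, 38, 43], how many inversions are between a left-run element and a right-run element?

Take each right-half value and tally the left-half values above it:
r = 5: 9, 12, 16, 29, 36 → 5
r = 13: 16, 29, 36 → 3
r = 18: 29, 36 → 2
r = 19: 29, 36 → 2
r = 33: 36 → 1
r = 38: none → 0
r = 43: none → 0
Cross-inversions: 5 + 3 + 2 + 2 + 1 + 0 + 0 = 13

13 split inversions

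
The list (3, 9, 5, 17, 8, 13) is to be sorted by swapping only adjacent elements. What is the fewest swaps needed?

4 swaps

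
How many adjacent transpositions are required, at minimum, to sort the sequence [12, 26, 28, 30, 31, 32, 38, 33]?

1

Each adjacent swap fixes exactly one inversion, so the minimum swap count equals the number of inversions.
Count inversions — for each element, later elements that are smaller:
12: none → 0
26: none → 0
28: none → 0
30: none → 0
31: none → 0
32: none → 0
38: 33 → 1
33: none → 0
Total inversions: 0 + 0 + 0 + 0 + 0 + 0 + 1 + 0 = 1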